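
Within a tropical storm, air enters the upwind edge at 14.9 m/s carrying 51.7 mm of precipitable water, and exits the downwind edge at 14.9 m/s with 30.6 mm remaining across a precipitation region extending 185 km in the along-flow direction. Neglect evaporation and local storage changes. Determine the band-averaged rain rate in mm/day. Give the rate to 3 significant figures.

Column moisture flux per unit crosswind length is F = V × PW.
Inflow: F_in = 14.9 × 51.7 = 770.33 mm·m/s
Outflow: F_out = 14.9 × 30.6 = 455.94 mm·m/s
Steady-state rate R = (F_in − F_out)/L = (770.33 − 455.94) / 185000 m = 1.699e-03 mm/s.
R = 1.699e-03 × 3600 × 24 = 147 mm/day.

R ≈ 147 mm/day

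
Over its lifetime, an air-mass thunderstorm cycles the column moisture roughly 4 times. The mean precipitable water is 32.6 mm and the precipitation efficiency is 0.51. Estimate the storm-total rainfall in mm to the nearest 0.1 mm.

Each cycle deposits ε × PW = 0.51 × 32.6 = 16.626 mm.
Over 4 cycles: 4 × 16.626 = 66.5 mm.

rainfall ≈ 66.5 mm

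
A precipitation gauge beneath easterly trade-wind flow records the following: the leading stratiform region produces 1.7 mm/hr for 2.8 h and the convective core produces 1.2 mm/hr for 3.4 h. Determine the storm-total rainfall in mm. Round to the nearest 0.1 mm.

total ≈ 8.8 mm

Total = Σ Rᵢ Δtᵢ = 1.7 × 2.8 + 1.2 × 3.4
      = 4.76 + 4.08 = 8.8 mm.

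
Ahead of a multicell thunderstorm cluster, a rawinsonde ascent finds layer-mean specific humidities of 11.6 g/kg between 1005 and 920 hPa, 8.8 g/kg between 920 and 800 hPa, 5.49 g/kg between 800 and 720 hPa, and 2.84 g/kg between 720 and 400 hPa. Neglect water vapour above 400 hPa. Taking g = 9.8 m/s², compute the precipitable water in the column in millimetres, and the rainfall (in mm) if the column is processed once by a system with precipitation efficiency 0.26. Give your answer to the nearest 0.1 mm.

PW ≈ 34.6 mm; rainfall ≈ 9.0 mm

Precipitable water is the column-integrated vapour mass per unit area: PW = (1/g) Σ q̄ Δp, with q in kg/kg and Δp in Pa (1 kg/m² of water = 1 mm).
Layer 1005–920 hPa: Δp = 85 hPa = 8500 Pa, q̄ = 0.0116 kg/kg → 0.0116 × 8500 / 9.8 = 10.06 mm
Layer 920–800 hPa: Δp = 120 hPa = 12000 Pa, q̄ = 0.0088 kg/kg → 0.0088 × 12000 / 9.8 = 10.78 mm
Layer 800–720 hPa: Δp = 80 hPa = 8000 Pa, q̄ = 0.00549 kg/kg → 0.00549 × 8000 / 9.8 = 4.48 mm
Layer 720–400 hPa: Δp = 320 hPa = 32000 Pa, q̄ = 0.00284 kg/kg → 0.00284 × 32000 / 9.8 = 9.27 mm
PW = 10.06 + 10.78 + 4.48 + 9.27 = 34.59 ≈ 34.6 mm.
Rainfall = ε × PW = 0.26 × 34.6 = 9.0 mm.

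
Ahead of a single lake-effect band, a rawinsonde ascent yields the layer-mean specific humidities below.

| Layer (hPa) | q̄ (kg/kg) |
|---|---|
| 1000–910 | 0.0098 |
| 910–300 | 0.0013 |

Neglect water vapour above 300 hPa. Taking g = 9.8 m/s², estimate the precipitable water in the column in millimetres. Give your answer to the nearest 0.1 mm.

PW ≈ 17.1 mm

Precipitable water is the column-integrated vapour mass per unit area: PW = (1/g) Σ q̄ Δp, with q in kg/kg and Δp in Pa (1 kg/m² of water = 1 mm).
Layer 1000–910 hPa: Δp = 90 hPa = 9000 Pa, q̄ = 0.0098 kg/kg → 0.0098 × 9000 / 9.8 = 9.00 mm
Layer 910–300 hPa: Δp = 610 hPa = 61000 Pa, q̄ = 0.0013 kg/kg → 0.0013 × 61000 / 9.8 = 8.09 mm
PW = 9.00 + 8.09 = 17.09 ≈ 17.1 mm.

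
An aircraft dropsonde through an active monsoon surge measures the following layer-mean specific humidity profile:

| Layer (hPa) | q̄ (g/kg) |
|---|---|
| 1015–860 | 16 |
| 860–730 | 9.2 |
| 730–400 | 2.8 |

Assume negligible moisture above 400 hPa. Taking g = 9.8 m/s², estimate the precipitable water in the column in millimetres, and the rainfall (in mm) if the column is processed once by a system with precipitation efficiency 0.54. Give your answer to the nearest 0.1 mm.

PW ≈ 46.9 mm; rainfall ≈ 25.3 mm

Precipitable water is the column-integrated vapour mass per unit area: PW = (1/g) Σ q̄ Δp, with q in kg/kg and Δp in Pa (1 kg/m² of water = 1 mm).
Layer 1015–860 hPa: Δp = 155 hPa = 15500 Pa, q̄ = 0.016 kg/kg → 0.016 × 15500 / 9.8 = 25.31 mm
Layer 860–730 hPa: Δp = 130 hPa = 13000 Pa, q̄ = 0.0092 kg/kg → 0.0092 × 13000 / 9.8 = 12.20 mm
Layer 730–400 hPa: Δp = 330 hPa = 33000 Pa, q̄ = 0.0028 kg/kg → 0.0028 × 33000 / 9.8 = 9.43 mm
PW = 25.31 + 12.20 + 9.43 = 46.94 ≈ 46.9 mm.
Rainfall = ε × PW = 0.54 × 46.9 = 25.3 mm.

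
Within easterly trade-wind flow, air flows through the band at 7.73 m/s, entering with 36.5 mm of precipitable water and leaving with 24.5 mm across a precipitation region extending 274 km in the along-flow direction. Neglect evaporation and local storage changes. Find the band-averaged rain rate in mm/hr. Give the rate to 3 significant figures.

Column moisture flux per unit crosswind length is F = V × PW.
Inflow: F_in = 7.73 × 36.5 = 282.145 mm·m/s
Outflow: F_out = 7.73 × 24.5 = 189.385 mm·m/s
Steady-state rate R = (F_in − F_out)/L = (282.145 − 189.385) / 274000 m = 3.385e-04 mm/s.
R = 3.385e-04 × 3600 = 1.22 mm/hr.

R ≈ 1.22 mm/hr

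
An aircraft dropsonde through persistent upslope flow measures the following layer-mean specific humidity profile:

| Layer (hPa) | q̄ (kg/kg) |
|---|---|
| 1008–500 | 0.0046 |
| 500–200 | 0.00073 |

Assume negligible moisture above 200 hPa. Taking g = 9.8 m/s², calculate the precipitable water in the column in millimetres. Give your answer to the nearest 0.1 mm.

PW ≈ 26.1 mm

Precipitable water is the column-integrated vapour mass per unit area: PW = (1/g) Σ q̄ Δp, with q in kg/kg and Δp in Pa (1 kg/m² of water = 1 mm).
Layer 1008–500 hPa: Δp = 508 hPa = 50800 Pa, q̄ = 0.0046 kg/kg → 0.0046 × 50800 / 9.8 = 23.84 mm
Layer 500–200 hPa: Δp = 300 hPa = 30000 Pa, q̄ = 0.00073 kg/kg → 0.00073 × 30000 / 9.8 = 2.23 mm
PW = 23.84 + 2.23 = 26.07 ≈ 26.1 mm.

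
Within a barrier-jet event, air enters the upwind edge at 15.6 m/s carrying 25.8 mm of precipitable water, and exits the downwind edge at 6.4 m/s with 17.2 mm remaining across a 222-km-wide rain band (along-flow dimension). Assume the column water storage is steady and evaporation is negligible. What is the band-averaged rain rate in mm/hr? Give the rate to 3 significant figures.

Column moisture flux per unit crosswind length is F = V × PW.
Inflow: F_in = 15.6 × 25.8 = 402.48 mm·m/s
Outflow: F_out = 6.4 × 17.2 = 110.08 mm·m/s
Steady-state rate R = (F_in − F_out)/L = (402.48 − 110.08) / 222000 m = 1.317e-03 mm/s.
R = 1.317e-03 × 3600 = 4.74 mm/hr.

R ≈ 4.74 mm/hr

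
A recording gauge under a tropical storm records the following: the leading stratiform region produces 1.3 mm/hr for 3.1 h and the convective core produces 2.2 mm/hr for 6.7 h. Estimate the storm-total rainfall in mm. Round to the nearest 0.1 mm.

Total = Σ Rᵢ Δtᵢ = 1.3 × 3.1 + 2.2 × 6.7
      = 4.03 + 14.74 = 18.8 mm.

total ≈ 18.8 mm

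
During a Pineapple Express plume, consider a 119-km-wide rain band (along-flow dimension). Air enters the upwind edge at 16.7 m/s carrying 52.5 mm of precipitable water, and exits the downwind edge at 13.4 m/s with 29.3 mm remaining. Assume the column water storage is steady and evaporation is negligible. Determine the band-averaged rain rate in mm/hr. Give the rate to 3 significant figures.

R ≈ 14.6 mm/hr

Column moisture flux per unit crosswind length is F = V × PW.
Inflow: F_in = 16.7 × 52.5 = 876.75 mm·m/s
Outflow: F_out = 13.4 × 29.3 = 392.62 mm·m/s
Steady-state rate R = (F_in − F_out)/L = (876.75 − 392.62) / 119000 m = 4.068e-03 mm/s.
R = 4.068e-03 × 3600 = 14.6 mm/hr.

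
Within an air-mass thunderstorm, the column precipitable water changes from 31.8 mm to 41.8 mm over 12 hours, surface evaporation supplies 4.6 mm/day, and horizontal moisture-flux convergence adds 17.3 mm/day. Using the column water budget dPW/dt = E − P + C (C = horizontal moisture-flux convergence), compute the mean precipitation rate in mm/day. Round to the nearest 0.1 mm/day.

P ≈ 1.9 mm/day

dPW/dt = (41.8 − 31.8) mm / (12/24 day) = +20.000 mm/day.
P = E + C − dPW/dt = 4.6 + (17.3) − (+20.000) = 1.9 mm/day.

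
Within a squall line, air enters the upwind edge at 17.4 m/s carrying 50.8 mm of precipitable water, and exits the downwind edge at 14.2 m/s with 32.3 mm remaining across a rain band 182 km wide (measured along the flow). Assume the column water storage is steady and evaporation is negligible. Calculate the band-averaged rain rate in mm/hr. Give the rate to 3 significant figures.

R ≈ 8.41 mm/hr

Column moisture flux per unit crosswind length is F = V × PW.
Inflow: F_in = 17.4 × 50.8 = 883.92 mm·m/s
Outflow: F_out = 14.2 × 32.3 = 458.66 mm·m/s
Steady-state rate R = (F_in − F_out)/L = (883.92 − 458.66) / 182000 m = 2.337e-03 mm/s.
R = 2.337e-03 × 3600 = 8.41 mm/hr.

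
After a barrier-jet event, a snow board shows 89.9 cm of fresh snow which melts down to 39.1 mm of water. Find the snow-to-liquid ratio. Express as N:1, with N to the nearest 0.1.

ratio ≈ 23.0

Ratio = snow depth / SWE = 899 mm / 39.1 mm = 23.0, i.e. 23.0:1.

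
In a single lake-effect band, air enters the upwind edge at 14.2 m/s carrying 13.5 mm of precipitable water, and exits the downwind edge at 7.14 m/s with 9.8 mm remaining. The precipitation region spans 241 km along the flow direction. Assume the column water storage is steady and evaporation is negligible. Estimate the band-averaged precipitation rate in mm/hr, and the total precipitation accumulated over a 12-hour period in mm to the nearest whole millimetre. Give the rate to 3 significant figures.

R ≈ 1.82 mm/hr; total ≈ 22 mm

Column moisture flux per unit crosswind length is F = V × PW.
Inflow: F_in = 14.2 × 13.5 = 191.7 mm·m/s
Outflow: F_out = 7.14 × 9.8 = 69.972 mm·m/s
Steady-state rate R = (F_in − F_out)/L = (191.7 − 69.972) / 241000 m = 5.051e-04 mm/s.
R = 5.051e-04 × 3600 = 1.82 mm/hr.
Over 12 h: total = 1.82 × 12 = 21.84 ≈ 22 mm.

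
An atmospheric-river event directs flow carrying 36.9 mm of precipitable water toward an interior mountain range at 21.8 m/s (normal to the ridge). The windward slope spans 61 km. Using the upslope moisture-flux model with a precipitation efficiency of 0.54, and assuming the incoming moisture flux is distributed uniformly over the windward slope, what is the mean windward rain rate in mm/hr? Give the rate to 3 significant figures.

R ≈ 25.6 mm/hr

Incoming column moisture flux per unit ridge length: F = V × PW = 21.8 × 36.9 = 804.42 mm·m/s.
Spread over the 61 km slope with efficiency ε = 0.54: R = ε·F/W = 0.54 × 804.42 / 61000 m = 7.121e-03 mm/s.
R = 7.121e-03 × 3600 = 25.6 mm/hr.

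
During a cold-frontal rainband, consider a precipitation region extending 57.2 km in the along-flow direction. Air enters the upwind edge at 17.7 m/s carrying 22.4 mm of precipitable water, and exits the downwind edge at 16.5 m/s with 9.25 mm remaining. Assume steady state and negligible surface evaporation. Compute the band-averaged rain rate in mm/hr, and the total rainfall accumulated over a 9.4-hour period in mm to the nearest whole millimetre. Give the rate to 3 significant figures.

Column moisture flux per unit crosswind length is F = V × PW.
Inflow: F_in = 17.7 × 22.4 = 396.48 mm·m/s
Outflow: F_out = 16.5 × 9.25 = 152.625 mm·m/s
Steady-state rate R = (F_in − F_out)/L = (396.48 − 152.625) / 57200 m = 4.263e-03 mm/s.
R = 4.263e-03 × 3600 = 15.3 mm/hr.
Over 9.4 h: total = 15.3 × 9.4 = 143.82 ≈ 144 mm.

R ≈ 15.3 mm/hr; total ≈ 144 mm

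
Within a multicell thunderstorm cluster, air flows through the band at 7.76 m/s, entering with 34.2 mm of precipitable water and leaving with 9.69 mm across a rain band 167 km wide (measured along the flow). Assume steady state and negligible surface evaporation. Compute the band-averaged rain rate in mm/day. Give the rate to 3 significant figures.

R ≈ 98.4 mm/day

Column moisture flux per unit crosswind length is F = V × PW.
Inflow: F_in = 7.76 × 34.2 = 265.392 mm·m/s
Outflow: F_out = 7.76 × 9.69 = 75.1944 mm·m/s
Steady-state rate R = (F_in − F_out)/L = (265.392 − 75.1944) / 167000 m = 1.139e-03 mm/s.
R = 1.139e-03 × 3600 × 24 = 98.4 mm/day.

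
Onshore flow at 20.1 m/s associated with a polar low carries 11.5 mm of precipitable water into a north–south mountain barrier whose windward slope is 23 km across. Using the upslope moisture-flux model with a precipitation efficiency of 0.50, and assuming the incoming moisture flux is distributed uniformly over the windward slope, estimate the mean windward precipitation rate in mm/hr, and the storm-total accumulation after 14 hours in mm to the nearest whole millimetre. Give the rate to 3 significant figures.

Incoming column moisture flux per unit ridge length: F = V × PW = 20.1 × 11.5 = 231.15 mm·m/s.
Spread over the 23 km slope with efficiency ε = 0.50: R = ε·F/W = 0.50 × 231.15 / 23000 m = 5.025e-03 mm/s.
R = 5.025e-03 × 3600 = 18.1 mm/hr.
Over 14 h: total = 18.1 × 14 = 253.4 ≈ 253 mm.

R ≈ 18.1 mm/hr; total ≈ 253 mm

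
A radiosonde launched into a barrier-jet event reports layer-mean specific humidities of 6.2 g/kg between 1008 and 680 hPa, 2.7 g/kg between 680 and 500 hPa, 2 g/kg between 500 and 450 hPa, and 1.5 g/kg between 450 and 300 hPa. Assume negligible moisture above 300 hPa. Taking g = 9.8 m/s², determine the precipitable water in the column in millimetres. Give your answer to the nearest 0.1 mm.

Precipitable water is the column-integrated vapour mass per unit area: PW = (1/g) Σ q̄ Δp, with q in kg/kg and Δp in Pa (1 kg/m² of water = 1 mm).
Layer 1008–680 hPa: Δp = 328 hPa = 32800 Pa, q̄ = 0.0062 kg/kg → 0.0062 × 32800 / 9.8 = 20.75 mm
Layer 680–500 hPa: Δp = 180 hPa = 18000 Pa, q̄ = 0.0027 kg/kg → 0.0027 × 18000 / 9.8 = 4.96 mm
Layer 500–450 hPa: Δp = 50 hPa = 5000 Pa, q̄ = 0.002 kg/kg → 0.002 × 5000 / 9.8 = 1.02 mm
Layer 450–300 hPa: Δp = 150 hPa = 15000 Pa, q̄ = 0.0015 kg/kg → 0.0015 × 15000 / 9.8 = 2.30 mm
PW = 20.75 + 4.96 + 1.02 + 2.30 = 29.03 ≈ 29.0 mm.

PW ≈ 29.0 mm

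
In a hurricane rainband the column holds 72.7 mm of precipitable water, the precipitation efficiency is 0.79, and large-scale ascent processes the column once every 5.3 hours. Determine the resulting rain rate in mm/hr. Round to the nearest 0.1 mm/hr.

R ≈ 10.8 mm/hr

Each overturning extracts ε × PW = 0.79 × 72.7 = 57.433 mm.
Rate = ε·PW / τ = 57.433 / 5.3 h = 10.8 mm/hr.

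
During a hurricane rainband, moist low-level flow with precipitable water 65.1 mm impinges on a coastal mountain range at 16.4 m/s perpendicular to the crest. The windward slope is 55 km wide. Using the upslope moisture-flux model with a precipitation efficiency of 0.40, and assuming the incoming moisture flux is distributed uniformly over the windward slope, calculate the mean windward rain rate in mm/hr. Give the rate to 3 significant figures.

R ≈ 28.0 mm/hr

Incoming column moisture flux per unit ridge length: F = V × PW = 16.4 × 65.1 = 1067.64 mm·m/s.
Spread over the 55 km slope with efficiency ε = 0.40: R = ε·F/W = 0.40 × 1067.64 / 55000 m = 7.765e-03 mm/s.
R = 7.765e-03 × 3600 = 28.0 mm/hr.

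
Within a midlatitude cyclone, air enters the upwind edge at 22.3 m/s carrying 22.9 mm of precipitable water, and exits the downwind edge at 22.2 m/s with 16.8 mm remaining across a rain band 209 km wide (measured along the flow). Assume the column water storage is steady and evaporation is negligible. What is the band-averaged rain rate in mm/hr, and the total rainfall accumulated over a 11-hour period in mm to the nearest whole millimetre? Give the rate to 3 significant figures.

R ≈ 2.37 mm/hr; total ≈ 26 mm

Column moisture flux per unit crosswind length is F = V × PW.
Inflow: F_in = 22.3 × 22.9 = 510.67 mm·m/s
Outflow: F_out = 22.2 × 16.8 = 372.96 mm·m/s
Steady-state rate R = (F_in − F_out)/L = (510.67 − 372.96) / 209000 m = 6.589e-04 mm/s.
R = 6.589e-04 × 3600 = 2.37 mm/hr.
Over 11 h: total = 2.37 × 11 = 26.07 ≈ 26 mm.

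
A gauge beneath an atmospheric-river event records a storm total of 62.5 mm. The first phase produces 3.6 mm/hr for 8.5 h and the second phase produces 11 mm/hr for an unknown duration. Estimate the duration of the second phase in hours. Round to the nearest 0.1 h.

Known phases: 3.6 × 8.5 = 30.6 mm.
Remaining depth = 62.5 − 30.6 = 31.9 mm.
Duration = 31.9 / 11 = 2.9 h.

duration ≈ 2.9 h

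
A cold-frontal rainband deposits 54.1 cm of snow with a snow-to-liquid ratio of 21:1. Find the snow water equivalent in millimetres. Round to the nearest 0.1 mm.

SWE ≈ 25.8 mm

SWE = snow depth / ratio = 54.1 cm / 21 = 2.576 cm = 25.8 mm.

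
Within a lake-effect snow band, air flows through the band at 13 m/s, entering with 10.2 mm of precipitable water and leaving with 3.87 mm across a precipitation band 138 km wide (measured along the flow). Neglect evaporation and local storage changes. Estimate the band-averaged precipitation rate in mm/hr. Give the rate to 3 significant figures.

R ≈ 2.15 mm/hr

Column moisture flux per unit crosswind length is F = V × PW.
Inflow: F_in = 13 × 10.2 = 132.6 mm·m/s
Outflow: F_out = 13 × 3.87 = 50.31 mm·m/s
Steady-state rate R = (F_in − F_out)/L = (132.6 − 50.31) / 138000 m = 5.963e-04 mm/s.
R = 5.963e-04 × 3600 = 2.15 mm/hr.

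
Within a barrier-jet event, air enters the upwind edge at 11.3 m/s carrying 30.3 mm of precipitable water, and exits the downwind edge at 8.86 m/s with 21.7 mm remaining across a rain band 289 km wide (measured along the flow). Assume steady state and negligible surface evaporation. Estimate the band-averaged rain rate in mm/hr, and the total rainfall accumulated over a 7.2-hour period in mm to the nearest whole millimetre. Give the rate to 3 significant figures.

R ≈ 1.87 mm/hr; total ≈ 13 mm

Column moisture flux per unit crosswind length is F = V × PW.
Inflow: F_in = 11.3 × 30.3 = 342.39 mm·m/s
Outflow: F_out = 8.86 × 21.7 = 192.262 mm·m/s
Steady-state rate R = (F_in − F_out)/L = (342.39 − 192.262) / 289000 m = 5.195e-04 mm/s.
R = 5.195e-04 × 3600 = 1.87 mm/hr.
Over 7.2 h: total = 1.87 × 7.2 = 13.464 ≈ 13 mm.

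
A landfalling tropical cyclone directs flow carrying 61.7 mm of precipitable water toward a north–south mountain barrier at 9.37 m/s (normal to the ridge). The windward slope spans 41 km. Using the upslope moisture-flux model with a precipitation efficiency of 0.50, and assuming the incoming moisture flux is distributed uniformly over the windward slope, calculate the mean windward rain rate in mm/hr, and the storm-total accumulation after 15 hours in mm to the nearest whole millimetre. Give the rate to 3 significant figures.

R ≈ 25.4 mm/hr; total ≈ 381 mm

Incoming column moisture flux per unit ridge length: F = V × PW = 9.37 × 61.7 = 578.129 mm·m/s.
Spread over the 41 km slope with efficiency ε = 0.50: R = ε·F/W = 0.50 × 578.129 / 41000 m = 7.050e-03 mm/s.
R = 7.050e-03 × 3600 = 25.4 mm/hr.
Over 15 h: total = 25.4 × 15 = 381 mm.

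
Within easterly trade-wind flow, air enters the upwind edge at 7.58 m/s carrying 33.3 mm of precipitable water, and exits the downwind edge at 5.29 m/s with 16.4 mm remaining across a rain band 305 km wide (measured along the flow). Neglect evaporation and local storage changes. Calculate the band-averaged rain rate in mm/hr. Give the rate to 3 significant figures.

Column moisture flux per unit crosswind length is F = V × PW.
Inflow: F_in = 7.58 × 33.3 = 252.414 mm·m/s
Outflow: F_out = 5.29 × 16.4 = 86.756 mm·m/s
Steady-state rate R = (F_in − F_out)/L = (252.414 − 86.756) / 305000 m = 5.431e-04 mm/s.
R = 5.431e-04 × 3600 = 1.96 mm/hr.

R ≈ 1.96 mm/hr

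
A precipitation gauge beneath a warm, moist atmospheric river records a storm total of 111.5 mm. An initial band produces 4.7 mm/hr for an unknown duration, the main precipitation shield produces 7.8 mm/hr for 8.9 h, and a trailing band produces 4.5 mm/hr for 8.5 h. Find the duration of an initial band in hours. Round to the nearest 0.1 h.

duration ≈ 0.8 h

Known phases: 7.8 × 8.9 + 4.5 × 8.5 = 69.42 + 38.25 = 107.67 mm.
Remaining depth = 111.5 − 107.67 = 3.83 mm.
Duration = 3.83 / 4.7 = 0.8 h.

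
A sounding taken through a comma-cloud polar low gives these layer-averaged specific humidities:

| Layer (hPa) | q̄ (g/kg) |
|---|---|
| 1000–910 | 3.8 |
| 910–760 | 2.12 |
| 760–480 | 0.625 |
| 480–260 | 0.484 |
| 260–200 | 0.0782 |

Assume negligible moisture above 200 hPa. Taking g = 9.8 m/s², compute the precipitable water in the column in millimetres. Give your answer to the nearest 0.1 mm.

Precipitable water is the column-integrated vapour mass per unit area: PW = (1/g) Σ q̄ Δp, with q in kg/kg and Δp in Pa (1 kg/m² of water = 1 mm).
Layer 1000–910 hPa: Δp = 90 hPa = 9000 Pa, q̄ = 0.0038 kg/kg → 0.0038 × 9000 / 9.8 = 3.49 mm
Layer 910–760 hPa: Δp = 150 hPa = 15000 Pa, q̄ = 0.00212 kg/kg → 0.00212 × 15000 / 9.8 = 3.24 mm
Layer 760–480 hPa: Δp = 280 hPa = 28000 Pa, q̄ = 0.000625 kg/kg → 0.000625 × 28000 / 9.8 = 1.79 mm
Layer 480–260 hPa: Δp = 220 hPa = 22000 Pa, q̄ = 0.000484 kg/kg → 0.000484 × 22000 / 9.8 = 1.09 mm
Layer 260–200 hPa: Δp = 60 hPa = 6000 Pa, q̄ = 7.82e-05 kg/kg → 7.82e-05 × 6000 / 9.8 = 0.05 mm
PW = 3.49 + 3.24 + 1.79 + 1.09 + 0.05 = 9.66 ≈ 9.7 mm.

PW ≈ 9.7 mm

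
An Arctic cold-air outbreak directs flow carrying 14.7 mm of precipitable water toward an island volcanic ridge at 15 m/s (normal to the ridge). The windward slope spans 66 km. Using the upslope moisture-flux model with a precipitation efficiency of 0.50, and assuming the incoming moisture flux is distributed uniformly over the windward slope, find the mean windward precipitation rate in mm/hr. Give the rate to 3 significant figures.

R ≈ 6.01 mm/hr

Incoming column moisture flux per unit ridge length: F = V × PW = 15 × 14.7 = 220.5 mm·m/s.
Spread over the 66 km slope with efficiency ε = 0.50: R = ε·F/W = 0.50 × 220.5 / 66000 m = 1.670e-03 mm/s.
R = 1.670e-03 × 3600 = 6.01 mm/hr.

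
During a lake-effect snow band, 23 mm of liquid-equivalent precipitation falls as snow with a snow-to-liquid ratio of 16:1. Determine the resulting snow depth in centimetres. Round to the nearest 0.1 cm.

snow depth ≈ 36.8 cm

Snow depth = liquid × ratio = 23 mm × 16 = 368 mm = 36.8 cm.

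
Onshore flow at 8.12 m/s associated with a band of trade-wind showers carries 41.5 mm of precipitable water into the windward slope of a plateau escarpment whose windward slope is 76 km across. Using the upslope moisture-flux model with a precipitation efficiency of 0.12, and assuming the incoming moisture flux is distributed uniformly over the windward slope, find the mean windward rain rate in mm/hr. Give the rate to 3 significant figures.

R ≈ 1.92 mm/hr

Incoming column moisture flux per unit ridge length: F = V × PW = 8.12 × 41.5 = 336.98 mm·m/s.
Spread over the 76 km slope with efficiency ε = 0.12: R = ε·F/W = 0.12 × 336.98 / 76000 m = 5.321e-04 mm/s.
R = 5.321e-04 × 3600 = 1.92 mm/hr.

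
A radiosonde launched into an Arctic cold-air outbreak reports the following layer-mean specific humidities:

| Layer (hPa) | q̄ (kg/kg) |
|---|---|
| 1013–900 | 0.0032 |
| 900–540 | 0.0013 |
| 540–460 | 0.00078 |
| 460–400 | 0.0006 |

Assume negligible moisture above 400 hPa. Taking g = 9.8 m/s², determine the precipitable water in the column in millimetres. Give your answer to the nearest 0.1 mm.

PW ≈ 9.5 mm

Precipitable water is the column-integrated vapour mass per unit area: PW = (1/g) Σ q̄ Δp, with q in kg/kg and Δp in Pa (1 kg/m² of water = 1 mm).
Layer 1013–900 hPa: Δp = 113 hPa = 11300 Pa, q̄ = 0.0032 kg/kg → 0.0032 × 11300 / 9.8 = 3.69 mm
Layer 900–540 hPa: Δp = 360 hPa = 36000 Pa, q̄ = 0.0013 kg/kg → 0.0013 × 36000 / 9.8 = 4.78 mm
Layer 540–460 hPa: Δp = 80 hPa = 8000 Pa, q̄ = 0.00078 kg/kg → 0.00078 × 8000 / 9.8 = 0.64 mm
Layer 460–400 hPa: Δp = 60 hPa = 6000 Pa, q̄ = 0.0006 kg/kg → 0.0006 × 6000 / 9.8 = 0.37 mm
PW = 3.69 + 4.78 + 0.64 + 0.37 = 9.48 ≈ 9.5 mm.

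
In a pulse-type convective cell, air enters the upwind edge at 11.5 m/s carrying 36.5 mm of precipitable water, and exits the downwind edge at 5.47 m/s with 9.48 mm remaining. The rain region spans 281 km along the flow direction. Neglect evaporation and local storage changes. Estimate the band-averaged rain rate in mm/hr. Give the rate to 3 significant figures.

Column moisture flux per unit crosswind length is F = V × PW.
Inflow: F_in = 11.5 × 36.5 = 419.75 mm·m/s
Outflow: F_out = 5.47 × 9.48 = 51.8556 mm·m/s
Steady-state rate R = (F_in − F_out)/L = (419.75 − 51.8556) / 281000 m = 1.309e-03 mm/s.
R = 1.309e-03 × 3600 = 4.71 mm/hr.

R ≈ 4.71 mm/hr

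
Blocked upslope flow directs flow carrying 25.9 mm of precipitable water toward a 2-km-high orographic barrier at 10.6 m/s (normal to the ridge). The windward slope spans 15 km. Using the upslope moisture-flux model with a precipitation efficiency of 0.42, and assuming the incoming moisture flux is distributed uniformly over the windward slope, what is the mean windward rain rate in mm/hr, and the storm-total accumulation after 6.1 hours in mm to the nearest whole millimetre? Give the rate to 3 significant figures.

Incoming column moisture flux per unit ridge length: F = V × PW = 10.6 × 25.9 = 274.54 mm·m/s.
Spread over the 15 km slope with efficiency ε = 0.42: R = ε·F/W = 0.42 × 274.54 / 15000 m = 7.687e-03 mm/s.
R = 7.687e-03 × 3600 = 27.7 mm/hr.
Over 6.1 h: total = 27.7 × 6.1 = 168.97 ≈ 169 mm.

R ≈ 27.7 mm/hr; total ≈ 169 mm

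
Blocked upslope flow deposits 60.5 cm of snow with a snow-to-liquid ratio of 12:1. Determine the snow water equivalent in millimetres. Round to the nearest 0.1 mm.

SWE = snow depth / ratio = 60.5 cm / 12 = 5.042 cm = 50.4 mm.

SWE ≈ 50.4 mm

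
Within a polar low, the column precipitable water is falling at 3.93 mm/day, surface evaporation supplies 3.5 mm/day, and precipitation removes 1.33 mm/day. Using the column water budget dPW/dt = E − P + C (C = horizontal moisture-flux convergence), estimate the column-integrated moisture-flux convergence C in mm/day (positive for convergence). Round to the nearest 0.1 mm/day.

C ≈ -6.1 mm/day

dPW/dt = -3.93 mm/day.
C = dPW/dt − E + P = (-3.93) − 3.5 + 1.33 = -6.1 mm/day.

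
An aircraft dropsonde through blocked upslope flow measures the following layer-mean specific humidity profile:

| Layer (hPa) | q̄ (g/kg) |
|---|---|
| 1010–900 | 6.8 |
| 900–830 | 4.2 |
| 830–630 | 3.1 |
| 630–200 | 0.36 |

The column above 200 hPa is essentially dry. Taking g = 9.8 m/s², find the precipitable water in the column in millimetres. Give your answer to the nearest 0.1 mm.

PW ≈ 18.5 mm

Precipitable water is the column-integrated vapour mass per unit area: PW = (1/g) Σ q̄ Δp, with q in kg/kg and Δp in Pa (1 kg/m² of water = 1 mm).
Layer 1010–900 hPa: Δp = 110 hPa = 11000 Pa, q̄ = 0.0068 kg/kg → 0.0068 × 11000 / 9.8 = 7.63 mm
Layer 900–830 hPa: Δp = 70 hPa = 7000 Pa, q̄ = 0.0042 kg/kg → 0.0042 × 7000 / 9.8 = 3.00 mm
Layer 830–630 hPa: Δp = 200 hPa = 20000 Pa, q̄ = 0.0031 kg/kg → 0.0031 × 20000 / 9.8 = 6.33 mm
Layer 630–200 hPa: Δp = 430 hPa = 43000 Pa, q̄ = 0.00036 kg/kg → 0.00036 × 43000 / 9.8 = 1.58 mm
PW = 7.63 + 3.00 + 6.33 + 1.58 = 18.54 ≈ 18.5 mm.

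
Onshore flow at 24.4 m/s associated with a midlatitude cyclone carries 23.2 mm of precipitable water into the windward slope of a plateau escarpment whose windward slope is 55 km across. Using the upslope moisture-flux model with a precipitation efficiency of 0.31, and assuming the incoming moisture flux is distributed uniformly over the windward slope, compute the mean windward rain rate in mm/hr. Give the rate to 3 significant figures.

R ≈ 11.5 mm/hr

Incoming column moisture flux per unit ridge length: F = V × PW = 24.4 × 23.2 = 566.08 mm·m/s.
Spread over the 55 km slope with efficiency ε = 0.31: R = ε·F/W = 0.31 × 566.08 / 55000 m = 3.191e-03 mm/s.
R = 3.191e-03 × 3600 = 11.5 mm/hr.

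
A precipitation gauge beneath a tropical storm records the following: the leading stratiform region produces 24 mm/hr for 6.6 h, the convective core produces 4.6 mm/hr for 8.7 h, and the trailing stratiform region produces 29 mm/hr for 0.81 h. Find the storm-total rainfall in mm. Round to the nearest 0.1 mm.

Total = Σ Rᵢ Δtᵢ = 24 × 6.6 + 4.6 × 8.7 + 29 × 0.81
      = 158.4 + 40.02 + 23.49 = 221.9 mm.

total ≈ 221.9 mm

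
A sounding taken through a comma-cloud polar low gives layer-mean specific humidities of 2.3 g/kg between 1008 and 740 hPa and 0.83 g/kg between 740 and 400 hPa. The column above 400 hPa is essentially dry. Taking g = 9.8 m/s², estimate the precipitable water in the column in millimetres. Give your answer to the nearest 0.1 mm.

Precipitable water is the column-integrated vapour mass per unit area: PW = (1/g) Σ q̄ Δp, with q in kg/kg and Δp in Pa (1 kg/m² of water = 1 mm).
Layer 1008–740 hPa: Δp = 268 hPa = 26800 Pa, q̄ = 0.0023 kg/kg → 0.0023 × 26800 / 9.8 = 6.29 mm
Layer 740–400 hPa: Δp = 340 hPa = 34000 Pa, q̄ = 0.00083 kg/kg → 0.00083 × 34000 / 9.8 = 2.88 mm
PW = 6.29 + 2.88 = 9.17 ≈ 9.2 mm.

PW ≈ 9.2 mm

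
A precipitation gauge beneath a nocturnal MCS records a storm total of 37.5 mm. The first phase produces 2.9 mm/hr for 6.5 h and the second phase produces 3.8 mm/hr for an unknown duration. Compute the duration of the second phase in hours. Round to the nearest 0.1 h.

duration ≈ 4.9 h

Known phases: 2.9 × 6.5 = 18.85 mm.
Remaining depth = 37.5 − 18.85 = 18.65 mm.
Duration = 18.65 / 3.8 = 4.9 h.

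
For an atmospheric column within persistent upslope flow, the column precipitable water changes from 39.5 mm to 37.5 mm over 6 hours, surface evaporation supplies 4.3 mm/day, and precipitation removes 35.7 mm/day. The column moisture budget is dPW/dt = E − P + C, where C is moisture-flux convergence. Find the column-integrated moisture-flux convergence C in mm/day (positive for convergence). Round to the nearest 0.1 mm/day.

C ≈ 23.4 mm/day

dPW/dt = (37.5 − 39.5) mm / (6/24 day) = -8.000 mm/day.
C = dPW/dt − E + P = (-8.000) − 4.3 + 35.7 = 23.4 mm/day.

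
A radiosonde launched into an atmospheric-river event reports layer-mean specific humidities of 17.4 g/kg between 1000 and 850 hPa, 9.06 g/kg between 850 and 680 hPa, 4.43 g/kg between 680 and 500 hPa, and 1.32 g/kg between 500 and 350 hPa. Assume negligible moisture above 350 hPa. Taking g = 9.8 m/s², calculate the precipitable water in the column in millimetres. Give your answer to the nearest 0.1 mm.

Precipitable water is the column-integrated vapour mass per unit area: PW = (1/g) Σ q̄ Δp, with q in kg/kg and Δp in Pa (1 kg/m² of water = 1 mm).
Layer 1000–850 hPa: Δp = 150 hPa = 15000 Pa, q̄ = 0.0174 kg/kg → 0.0174 × 15000 / 9.8 = 26.63 mm
Layer 850–680 hPa: Δp = 170 hPa = 17000 Pa, q̄ = 0.00906 kg/kg → 0.00906 × 17000 / 9.8 = 15.72 mm
Layer 680–500 hPa: Δp = 180 hPa = 18000 Pa, q̄ = 0.00443 kg/kg → 0.00443 × 18000 / 9.8 = 8.14 mm
Layer 500–350 hPa: Δp = 150 hPa = 15000 Pa, q̄ = 0.00132 kg/kg → 0.00132 × 15000 / 9.8 = 2.02 mm
PW = 26.63 + 15.72 + 8.14 + 2.02 = 52.51 ≈ 52.5 mm.

PW ≈ 52.5 mm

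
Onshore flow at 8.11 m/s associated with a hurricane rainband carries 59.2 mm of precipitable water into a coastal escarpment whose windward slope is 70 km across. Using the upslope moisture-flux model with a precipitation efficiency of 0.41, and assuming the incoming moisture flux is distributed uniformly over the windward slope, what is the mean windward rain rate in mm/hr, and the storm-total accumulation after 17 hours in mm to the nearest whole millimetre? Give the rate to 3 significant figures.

Incoming column moisture flux per unit ridge length: F = V × PW = 8.11 × 59.2 = 480.112 mm·m/s.
Spread over the 70 km slope with efficiency ε = 0.41: R = ε·F/W = 0.41 × 480.112 / 70000 m = 2.812e-03 mm/s.
R = 2.812e-03 × 3600 = 10.1 mm/hr.
Over 17 h: total = 10.1 × 17 = 171.7 ≈ 172 mm.

R ≈ 10.1 mm/hr; total ≈ 172 mm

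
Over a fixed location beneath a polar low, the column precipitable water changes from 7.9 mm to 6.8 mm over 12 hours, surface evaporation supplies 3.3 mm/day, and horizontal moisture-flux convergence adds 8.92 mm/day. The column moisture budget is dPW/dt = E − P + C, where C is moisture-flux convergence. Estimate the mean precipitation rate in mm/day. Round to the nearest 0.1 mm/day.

dPW/dt = (6.8 − 7.9) mm / (12/24 day) = -2.200 mm/day.
P = E + C − dPW/dt = 3.3 + (8.92) − (-2.200) = 14.4 mm/day.

P ≈ 14.4 mm/day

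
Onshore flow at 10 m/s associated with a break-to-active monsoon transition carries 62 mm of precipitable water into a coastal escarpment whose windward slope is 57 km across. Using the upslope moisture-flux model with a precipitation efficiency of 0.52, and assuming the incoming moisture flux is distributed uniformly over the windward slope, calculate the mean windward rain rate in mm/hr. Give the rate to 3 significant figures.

R ≈ 20.4 mm/hr

Incoming column moisture flux per unit ridge length: F = V × PW = 10 × 62 = 620 mm·m/s.
Spread over the 57 km slope with efficiency ε = 0.52: R = ε·F/W = 0.52 × 620 / 57000 m = 5.656e-03 mm/s.
R = 5.656e-03 × 3600 = 20.4 mm/hr.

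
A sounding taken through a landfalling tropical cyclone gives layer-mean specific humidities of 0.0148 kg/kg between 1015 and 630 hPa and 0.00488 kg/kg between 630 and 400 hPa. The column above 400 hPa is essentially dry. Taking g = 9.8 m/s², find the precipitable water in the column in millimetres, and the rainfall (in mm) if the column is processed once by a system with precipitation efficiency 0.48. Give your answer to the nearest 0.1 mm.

PW ≈ 69.6 mm; rainfall ≈ 33.4 mm

Precipitable water is the column-integrated vapour mass per unit area: PW = (1/g) Σ q̄ Δp, with q in kg/kg and Δp in Pa (1 kg/m² of water = 1 mm).
Layer 1015–630 hPa: Δp = 385 hPa = 38500 Pa, q̄ = 0.0148 kg/kg → 0.0148 × 38500 / 9.8 = 58.14 mm
Layer 630–400 hPa: Δp = 230 hPa = 23000 Pa, q̄ = 0.00488 kg/kg → 0.00488 × 23000 / 9.8 = 11.45 mm
PW = 58.14 + 11.45 = 69.59 ≈ 69.6 mm.
Rainfall = ε × PW = 0.48 × 69.6 = 33.4 mm.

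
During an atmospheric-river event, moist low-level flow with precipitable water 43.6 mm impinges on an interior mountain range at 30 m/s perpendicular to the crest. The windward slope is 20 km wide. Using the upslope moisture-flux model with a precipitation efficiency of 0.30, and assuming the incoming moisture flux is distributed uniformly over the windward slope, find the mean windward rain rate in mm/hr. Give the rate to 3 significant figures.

R ≈ 70.6 mm/hr

Incoming column moisture flux per unit ridge length: F = V × PW = 30 × 43.6 = 1308 mm·m/s.
Spread over the 20 km slope with efficiency ε = 0.30: R = ε·F/W = 0.30 × 1308 / 20000 m = 1.962e-02 mm/s.
R = 1.962e-02 × 3600 = 70.6 mm/hr.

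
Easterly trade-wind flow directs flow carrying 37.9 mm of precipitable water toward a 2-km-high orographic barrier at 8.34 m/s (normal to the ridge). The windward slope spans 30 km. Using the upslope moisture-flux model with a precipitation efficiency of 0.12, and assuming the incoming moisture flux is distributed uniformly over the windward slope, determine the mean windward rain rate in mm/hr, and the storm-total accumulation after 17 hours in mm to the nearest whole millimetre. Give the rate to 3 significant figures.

Incoming column moisture flux per unit ridge length: F = V × PW = 8.34 × 37.9 = 316.086 mm·m/s.
Spread over the 30 km slope with efficiency ε = 0.12: R = ε·F/W = 0.12 × 316.086 / 30000 m = 1.264e-03 mm/s.
R = 1.264e-03 × 3600 = 4.55 mm/hr.
Over 17 h: total = 4.55 × 17 = 77.35 ≈ 77 mm.

R ≈ 4.55 mm/hr; total ≈ 77 mm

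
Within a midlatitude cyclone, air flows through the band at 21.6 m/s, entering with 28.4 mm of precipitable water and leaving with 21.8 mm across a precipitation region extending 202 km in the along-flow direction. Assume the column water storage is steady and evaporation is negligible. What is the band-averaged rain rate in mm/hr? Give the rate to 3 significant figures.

Column moisture flux per unit crosswind length is F = V × PW.
Inflow: F_in = 21.6 × 28.4 = 613.44 mm·m/s
Outflow: F_out = 21.6 × 21.8 = 470.88 mm·m/s
Steady-state rate R = (F_in − F_out)/L = (613.44 − 470.88) / 202000 m = 7.057e-04 mm/s.
R = 7.057e-04 × 3600 = 2.54 mm/hr.

R ≈ 2.54 mm/hr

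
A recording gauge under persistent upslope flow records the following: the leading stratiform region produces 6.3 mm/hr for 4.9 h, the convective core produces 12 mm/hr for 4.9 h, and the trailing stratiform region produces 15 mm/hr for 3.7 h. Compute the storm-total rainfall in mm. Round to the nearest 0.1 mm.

Total = Σ Rᵢ Δtᵢ = 6.3 × 4.9 + 12 × 4.9 + 15 × 3.7
      = 30.87 + 58.8 + 55.5 = 145.2 mm.

total ≈ 145.2 mm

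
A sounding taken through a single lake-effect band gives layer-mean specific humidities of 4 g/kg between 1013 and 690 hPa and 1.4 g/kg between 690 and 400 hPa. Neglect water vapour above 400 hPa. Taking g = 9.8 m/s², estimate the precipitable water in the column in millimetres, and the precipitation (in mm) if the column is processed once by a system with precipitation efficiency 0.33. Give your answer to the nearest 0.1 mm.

Precipitable water is the column-integrated vapour mass per unit area: PW = (1/g) Σ q̄ Δp, with q in kg/kg and Δp in Pa (1 kg/m² of water = 1 mm).
Layer 1013–690 hPa: Δp = 323 hPa = 32300 Pa, q̄ = 0.004 kg/kg → 0.004 × 32300 / 9.8 = 13.18 mm
Layer 690–400 hPa: Δp = 290 hPa = 29000 Pa, q̄ = 0.0014 kg/kg → 0.0014 × 29000 / 9.8 = 4.14 mm
PW = 13.18 + 4.14 = 17.32 ≈ 17.3 mm.
Precipitation = ε × PW = 0.33 × 17.3 = 5.7 mm.

PW ≈ 17.3 mm; precipitation ≈ 5.7 mm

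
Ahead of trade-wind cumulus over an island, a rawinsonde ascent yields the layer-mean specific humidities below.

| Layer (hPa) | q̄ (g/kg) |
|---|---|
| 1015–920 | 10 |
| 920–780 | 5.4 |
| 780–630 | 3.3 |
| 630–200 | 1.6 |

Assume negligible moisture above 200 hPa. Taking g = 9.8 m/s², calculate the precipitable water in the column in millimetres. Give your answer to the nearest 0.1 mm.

PW ≈ 29.5 mm

Precipitable water is the column-integrated vapour mass per unit area: PW = (1/g) Σ q̄ Δp, with q in kg/kg and Δp in Pa (1 kg/m² of water = 1 mm).
Layer 1015–920 hPa: Δp = 95 hPa = 9500 Pa, q̄ = 0.01 kg/kg → 0.01 × 9500 / 9.8 = 9.69 mm
Layer 920–780 hPa: Δp = 140 hPa = 14000 Pa, q̄ = 0.0054 kg/kg → 0.0054 × 14000 / 9.8 = 7.71 mm
Layer 780–630 hPa: Δp = 150 hPa = 15000 Pa, q̄ = 0.0033 kg/kg → 0.0033 × 15000 / 9.8 = 5.05 mm
Layer 630–200 hPa: Δp = 430 hPa = 43000 Pa, q̄ = 0.0016 kg/kg → 0.0016 × 43000 / 9.8 = 7.02 mm
PW = 9.69 + 7.71 + 5.05 + 7.02 = 29.47 ≈ 29.5 mm.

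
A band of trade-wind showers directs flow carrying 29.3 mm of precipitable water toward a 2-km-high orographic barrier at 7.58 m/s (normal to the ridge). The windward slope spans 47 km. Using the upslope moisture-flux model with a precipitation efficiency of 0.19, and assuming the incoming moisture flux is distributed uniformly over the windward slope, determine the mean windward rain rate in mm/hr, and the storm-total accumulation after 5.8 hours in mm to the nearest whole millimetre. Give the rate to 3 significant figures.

Incoming column moisture flux per unit ridge length: F = V × PW = 7.58 × 29.3 = 222.094 mm·m/s.
Spread over the 47 km slope with efficiency ε = 0.19: R = ε·F/W = 0.19 × 222.094 / 47000 m = 8.978e-04 mm/s.
R = 8.978e-04 × 3600 = 3.23 mm/hr.
Over 5.8 h: total = 3.23 × 5.8 = 18.734 ≈ 19 mm.

R ≈ 3.23 mm/hr; total ≈ 19 mm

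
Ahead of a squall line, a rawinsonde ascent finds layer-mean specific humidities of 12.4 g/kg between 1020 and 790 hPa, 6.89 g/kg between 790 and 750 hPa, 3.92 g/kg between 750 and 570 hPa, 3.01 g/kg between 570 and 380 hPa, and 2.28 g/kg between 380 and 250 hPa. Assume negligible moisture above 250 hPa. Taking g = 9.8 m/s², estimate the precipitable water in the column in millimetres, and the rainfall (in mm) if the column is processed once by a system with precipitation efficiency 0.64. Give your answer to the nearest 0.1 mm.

PW ≈ 48.0 mm; rainfall ≈ 30.7 mm

Precipitable water is the column-integrated vapour mass per unit area: PW = (1/g) Σ q̄ Δp, with q in kg/kg and Δp in Pa (1 kg/m² of water = 1 mm).
Layer 1020–790 hPa: Δp = 230 hPa = 23000 Pa, q̄ = 0.0124 kg/kg → 0.0124 × 23000 / 9.8 = 29.10 mm
Layer 790–750 hPa: Δp = 40 hPa = 4000 Pa, q̄ = 0.00689 kg/kg → 0.00689 × 4000 / 9.8 = 2.81 mm
Layer 750–570 hPa: Δp = 180 hPa = 18000 Pa, q̄ = 0.00392 kg/kg → 0.00392 × 18000 / 9.8 = 7.20 mm
Layer 570–380 hPa: Δp = 190 hPa = 19000 Pa, q̄ = 0.00301 kg/kg → 0.00301 × 19000 / 9.8 = 5.84 mm
Layer 380–250 hPa: Δp = 130 hPa = 13000 Pa, q̄ = 0.00228 kg/kg → 0.00228 × 13000 / 9.8 = 3.02 mm
PW = 29.10 + 2.81 + 7.20 + 5.84 + 3.02 = 47.97 ≈ 48.0 mm.
Rainfall = ε × PW = 0.64 × 48.0 = 30.7 mm.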